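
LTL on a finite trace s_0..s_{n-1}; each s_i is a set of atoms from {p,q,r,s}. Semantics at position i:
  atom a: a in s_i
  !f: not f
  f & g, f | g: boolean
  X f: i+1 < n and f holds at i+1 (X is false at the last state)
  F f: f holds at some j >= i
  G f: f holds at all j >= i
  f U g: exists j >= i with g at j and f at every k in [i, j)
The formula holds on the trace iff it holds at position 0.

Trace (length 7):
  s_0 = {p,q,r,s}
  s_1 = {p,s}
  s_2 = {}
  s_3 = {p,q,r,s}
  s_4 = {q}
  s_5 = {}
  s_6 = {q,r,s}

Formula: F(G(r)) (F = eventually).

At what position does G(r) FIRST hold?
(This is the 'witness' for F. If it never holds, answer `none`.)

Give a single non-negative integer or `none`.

s_0={p,q,r,s}: G(r)=False r=True
s_1={p,s}: G(r)=False r=False
s_2={}: G(r)=False r=False
s_3={p,q,r,s}: G(r)=False r=True
s_4={q}: G(r)=False r=False
s_5={}: G(r)=False r=False
s_6={q,r,s}: G(r)=True r=True
F(G(r)) holds; first witness at position 6.

Answer: 6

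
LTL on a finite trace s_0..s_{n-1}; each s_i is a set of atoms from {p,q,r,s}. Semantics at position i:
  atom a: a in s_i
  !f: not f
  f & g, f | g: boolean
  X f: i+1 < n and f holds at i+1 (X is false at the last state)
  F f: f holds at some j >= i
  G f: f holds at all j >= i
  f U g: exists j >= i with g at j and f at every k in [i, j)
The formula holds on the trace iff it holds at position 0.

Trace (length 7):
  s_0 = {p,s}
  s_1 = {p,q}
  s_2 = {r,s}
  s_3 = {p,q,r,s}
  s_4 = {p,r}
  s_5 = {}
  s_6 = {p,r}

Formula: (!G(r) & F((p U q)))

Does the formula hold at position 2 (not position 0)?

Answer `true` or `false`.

s_0={p,s}: (!G(r) & F((p U q)))=True !G(r)=True G(r)=False r=False F((p U q))=True (p U q)=True p=True q=False
s_1={p,q}: (!G(r) & F((p U q)))=True !G(r)=True G(r)=False r=False F((p U q))=True (p U q)=True p=True q=True
s_2={r,s}: (!G(r) & F((p U q)))=True !G(r)=True G(r)=False r=True F((p U q))=True (p U q)=False p=False q=False
s_3={p,q,r,s}: (!G(r) & F((p U q)))=True !G(r)=True G(r)=False r=True F((p U q))=True (p U q)=True p=True q=True
s_4={p,r}: (!G(r) & F((p U q)))=False !G(r)=True G(r)=False r=True F((p U q))=False (p U q)=False p=True q=False
s_5={}: (!G(r) & F((p U q)))=False !G(r)=True G(r)=False r=False F((p U q))=False (p U q)=False p=False q=False
s_6={p,r}: (!G(r) & F((p U q)))=False !G(r)=False G(r)=True r=True F((p U q))=False (p U q)=False p=True q=False
Evaluating at position 2: result = True

Answer: true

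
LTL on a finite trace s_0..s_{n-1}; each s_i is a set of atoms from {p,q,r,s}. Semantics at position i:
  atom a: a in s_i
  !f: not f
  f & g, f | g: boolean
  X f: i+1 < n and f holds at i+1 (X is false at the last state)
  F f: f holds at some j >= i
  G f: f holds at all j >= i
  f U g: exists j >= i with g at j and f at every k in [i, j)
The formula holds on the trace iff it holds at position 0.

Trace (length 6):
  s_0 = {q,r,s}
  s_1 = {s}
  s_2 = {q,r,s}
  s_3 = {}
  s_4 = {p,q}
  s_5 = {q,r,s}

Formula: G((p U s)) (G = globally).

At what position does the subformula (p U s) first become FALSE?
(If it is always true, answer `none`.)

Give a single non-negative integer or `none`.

s_0={q,r,s}: (p U s)=True p=False s=True
s_1={s}: (p U s)=True p=False s=True
s_2={q,r,s}: (p U s)=True p=False s=True
s_3={}: (p U s)=False p=False s=False
s_4={p,q}: (p U s)=True p=True s=False
s_5={q,r,s}: (p U s)=True p=False s=True
G((p U s)) holds globally = False
First violation at position 3.

Answer: 3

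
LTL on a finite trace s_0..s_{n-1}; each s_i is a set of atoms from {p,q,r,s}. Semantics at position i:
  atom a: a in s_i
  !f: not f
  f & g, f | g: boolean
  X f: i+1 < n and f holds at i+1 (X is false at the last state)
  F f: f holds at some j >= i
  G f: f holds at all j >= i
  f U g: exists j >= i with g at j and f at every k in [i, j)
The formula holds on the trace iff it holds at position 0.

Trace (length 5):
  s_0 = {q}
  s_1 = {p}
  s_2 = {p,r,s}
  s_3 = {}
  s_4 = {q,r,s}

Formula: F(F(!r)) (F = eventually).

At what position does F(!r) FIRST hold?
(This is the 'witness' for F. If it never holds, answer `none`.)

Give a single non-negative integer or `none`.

s_0={q}: F(!r)=True !r=True r=False
s_1={p}: F(!r)=True !r=True r=False
s_2={p,r,s}: F(!r)=True !r=False r=True
s_3={}: F(!r)=True !r=True r=False
s_4={q,r,s}: F(!r)=False !r=False r=True
F(F(!r)) holds; first witness at position 0.

Answer: 0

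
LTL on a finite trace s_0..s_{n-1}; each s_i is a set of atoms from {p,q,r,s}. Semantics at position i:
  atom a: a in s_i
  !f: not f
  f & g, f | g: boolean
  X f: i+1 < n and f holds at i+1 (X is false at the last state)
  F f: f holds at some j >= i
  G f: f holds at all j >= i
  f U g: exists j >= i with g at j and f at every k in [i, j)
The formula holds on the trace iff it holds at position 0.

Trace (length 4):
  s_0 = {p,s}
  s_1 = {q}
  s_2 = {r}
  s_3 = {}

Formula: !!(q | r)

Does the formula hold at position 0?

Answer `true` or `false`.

Answer: false

Derivation:
s_0={p,s}: !!(q | r)=False !(q | r)=True (q | r)=False q=False r=False
s_1={q}: !!(q | r)=True !(q | r)=False (q | r)=True q=True r=False
s_2={r}: !!(q | r)=True !(q | r)=False (q | r)=True q=False r=True
s_3={}: !!(q | r)=False !(q | r)=True (q | r)=False q=False r=False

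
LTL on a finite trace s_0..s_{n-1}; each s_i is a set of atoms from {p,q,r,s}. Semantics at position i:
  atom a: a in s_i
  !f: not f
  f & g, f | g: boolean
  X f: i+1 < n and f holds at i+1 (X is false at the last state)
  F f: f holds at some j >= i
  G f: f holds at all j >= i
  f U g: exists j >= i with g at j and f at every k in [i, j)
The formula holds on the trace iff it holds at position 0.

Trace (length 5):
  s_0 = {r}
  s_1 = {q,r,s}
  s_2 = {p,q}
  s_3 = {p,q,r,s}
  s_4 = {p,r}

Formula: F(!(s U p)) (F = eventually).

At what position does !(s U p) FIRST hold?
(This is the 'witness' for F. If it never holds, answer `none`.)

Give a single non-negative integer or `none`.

Answer: 0

Derivation:
s_0={r}: !(s U p)=True (s U p)=False s=False p=False
s_1={q,r,s}: !(s U p)=False (s U p)=True s=True p=False
s_2={p,q}: !(s U p)=False (s U p)=True s=False p=True
s_3={p,q,r,s}: !(s U p)=False (s U p)=True s=True p=True
s_4={p,r}: !(s U p)=False (s U p)=True s=False p=True
F(!(s U p)) holds; first witness at position 0.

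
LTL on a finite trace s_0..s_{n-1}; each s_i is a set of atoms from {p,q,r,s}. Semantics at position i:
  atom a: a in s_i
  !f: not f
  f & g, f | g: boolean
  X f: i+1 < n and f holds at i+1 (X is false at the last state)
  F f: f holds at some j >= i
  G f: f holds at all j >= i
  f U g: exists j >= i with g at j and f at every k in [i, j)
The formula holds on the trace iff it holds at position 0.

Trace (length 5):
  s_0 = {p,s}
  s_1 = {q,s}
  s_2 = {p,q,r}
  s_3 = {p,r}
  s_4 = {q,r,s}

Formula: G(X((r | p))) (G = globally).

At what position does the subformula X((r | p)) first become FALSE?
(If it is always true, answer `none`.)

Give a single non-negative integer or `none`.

Answer: 0

Derivation:
s_0={p,s}: X((r | p))=False (r | p)=True r=False p=True
s_1={q,s}: X((r | p))=True (r | p)=False r=False p=False
s_2={p,q,r}: X((r | p))=True (r | p)=True r=True p=True
s_3={p,r}: X((r | p))=True (r | p)=True r=True p=True
s_4={q,r,s}: X((r | p))=False (r | p)=True r=True p=False
G(X((r | p))) holds globally = False
First violation at position 0.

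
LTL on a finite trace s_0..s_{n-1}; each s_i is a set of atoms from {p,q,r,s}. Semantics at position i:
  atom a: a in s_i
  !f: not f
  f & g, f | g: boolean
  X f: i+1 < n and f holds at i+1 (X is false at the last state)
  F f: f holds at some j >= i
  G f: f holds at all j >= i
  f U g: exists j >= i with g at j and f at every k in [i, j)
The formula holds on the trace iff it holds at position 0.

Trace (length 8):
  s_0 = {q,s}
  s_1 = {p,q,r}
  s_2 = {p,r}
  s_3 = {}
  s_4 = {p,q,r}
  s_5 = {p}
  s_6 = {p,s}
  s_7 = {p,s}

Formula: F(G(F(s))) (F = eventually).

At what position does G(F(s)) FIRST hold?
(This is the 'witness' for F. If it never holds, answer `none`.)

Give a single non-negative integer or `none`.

Answer: 0

Derivation:
s_0={q,s}: G(F(s))=True F(s)=True s=True
s_1={p,q,r}: G(F(s))=True F(s)=True s=False
s_2={p,r}: G(F(s))=True F(s)=True s=False
s_3={}: G(F(s))=True F(s)=True s=False
s_4={p,q,r}: G(F(s))=True F(s)=True s=False
s_5={p}: G(F(s))=True F(s)=True s=False
s_6={p,s}: G(F(s))=True F(s)=True s=True
s_7={p,s}: G(F(s))=True F(s)=True s=True
F(G(F(s))) holds; first witness at position 0.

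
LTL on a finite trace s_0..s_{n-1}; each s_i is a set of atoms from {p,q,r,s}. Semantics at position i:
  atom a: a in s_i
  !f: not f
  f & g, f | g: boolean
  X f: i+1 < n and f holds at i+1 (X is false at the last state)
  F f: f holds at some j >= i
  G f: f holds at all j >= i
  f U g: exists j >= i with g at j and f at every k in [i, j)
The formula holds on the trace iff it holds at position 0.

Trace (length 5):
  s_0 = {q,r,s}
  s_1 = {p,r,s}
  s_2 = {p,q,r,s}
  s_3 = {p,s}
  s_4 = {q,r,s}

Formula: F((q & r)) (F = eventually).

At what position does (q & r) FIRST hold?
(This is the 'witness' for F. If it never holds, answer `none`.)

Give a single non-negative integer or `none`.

Answer: 0

Derivation:
s_0={q,r,s}: (q & r)=True q=True r=True
s_1={p,r,s}: (q & r)=False q=False r=True
s_2={p,q,r,s}: (q & r)=True q=True r=True
s_3={p,s}: (q & r)=False q=False r=False
s_4={q,r,s}: (q & r)=True q=True r=True
F((q & r)) holds; first witness at position 0.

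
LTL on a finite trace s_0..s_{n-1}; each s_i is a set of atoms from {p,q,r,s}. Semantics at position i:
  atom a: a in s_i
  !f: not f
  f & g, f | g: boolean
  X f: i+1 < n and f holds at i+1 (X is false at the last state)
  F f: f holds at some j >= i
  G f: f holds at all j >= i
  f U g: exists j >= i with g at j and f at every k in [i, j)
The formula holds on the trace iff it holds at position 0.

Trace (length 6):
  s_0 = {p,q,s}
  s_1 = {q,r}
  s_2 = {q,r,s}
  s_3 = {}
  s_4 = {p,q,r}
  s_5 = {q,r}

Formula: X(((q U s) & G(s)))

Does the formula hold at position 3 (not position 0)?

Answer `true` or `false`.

s_0={p,q,s}: X(((q U s) & G(s)))=False ((q U s) & G(s))=False (q U s)=True q=True s=True G(s)=False
s_1={q,r}: X(((q U s) & G(s)))=False ((q U s) & G(s))=False (q U s)=True q=True s=False G(s)=False
s_2={q,r,s}: X(((q U s) & G(s)))=False ((q U s) & G(s))=False (q U s)=True q=True s=True G(s)=False
s_3={}: X(((q U s) & G(s)))=False ((q U s) & G(s))=False (q U s)=False q=False s=False G(s)=False
s_4={p,q,r}: X(((q U s) & G(s)))=False ((q U s) & G(s))=False (q U s)=False q=True s=False G(s)=False
s_5={q,r}: X(((q U s) & G(s)))=False ((q U s) & G(s))=False (q U s)=False q=True s=False G(s)=False
Evaluating at position 3: result = False

Answer: false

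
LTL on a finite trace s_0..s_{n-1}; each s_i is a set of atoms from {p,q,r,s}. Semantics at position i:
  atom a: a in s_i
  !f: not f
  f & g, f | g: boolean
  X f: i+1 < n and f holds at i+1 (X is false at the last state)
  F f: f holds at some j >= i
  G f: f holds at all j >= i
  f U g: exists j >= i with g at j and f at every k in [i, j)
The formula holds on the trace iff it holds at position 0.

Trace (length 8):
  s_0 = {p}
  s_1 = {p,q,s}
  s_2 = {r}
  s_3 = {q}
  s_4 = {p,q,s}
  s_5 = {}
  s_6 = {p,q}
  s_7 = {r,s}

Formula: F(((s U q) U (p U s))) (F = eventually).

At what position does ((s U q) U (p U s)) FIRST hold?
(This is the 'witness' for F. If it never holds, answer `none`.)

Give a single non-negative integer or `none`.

Answer: 0

Derivation:
s_0={p}: ((s U q) U (p U s))=True (s U q)=False s=False q=False (p U s)=True p=True
s_1={p,q,s}: ((s U q) U (p U s))=True (s U q)=True s=True q=True (p U s)=True p=True
s_2={r}: ((s U q) U (p U s))=False (s U q)=False s=False q=False (p U s)=False p=False
s_3={q}: ((s U q) U (p U s))=True (s U q)=True s=False q=True (p U s)=False p=False
s_4={p,q,s}: ((s U q) U (p U s))=True (s U q)=True s=True q=True (p U s)=True p=True
s_5={}: ((s U q) U (p U s))=False (s U q)=False s=False q=False (p U s)=False p=False
s_6={p,q}: ((s U q) U (p U s))=True (s U q)=True s=False q=True (p U s)=True p=True
s_7={r,s}: ((s U q) U (p U s))=True (s U q)=False s=True q=False (p U s)=True p=False
F(((s U q) U (p U s))) holds; first witness at position 0.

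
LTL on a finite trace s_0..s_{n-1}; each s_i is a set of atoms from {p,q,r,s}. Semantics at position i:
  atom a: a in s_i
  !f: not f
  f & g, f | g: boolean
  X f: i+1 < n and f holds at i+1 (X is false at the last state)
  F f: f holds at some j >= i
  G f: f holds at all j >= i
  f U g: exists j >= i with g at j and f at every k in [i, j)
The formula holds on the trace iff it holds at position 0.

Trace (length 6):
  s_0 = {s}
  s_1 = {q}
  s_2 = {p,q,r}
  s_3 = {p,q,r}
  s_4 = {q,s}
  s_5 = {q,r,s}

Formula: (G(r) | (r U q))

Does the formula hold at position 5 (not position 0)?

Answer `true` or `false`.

Answer: true

Derivation:
s_0={s}: (G(r) | (r U q))=False G(r)=False r=False (r U q)=False q=False
s_1={q}: (G(r) | (r U q))=True G(r)=False r=False (r U q)=True q=True
s_2={p,q,r}: (G(r) | (r U q))=True G(r)=False r=True (r U q)=True q=True
s_3={p,q,r}: (G(r) | (r U q))=True G(r)=False r=True (r U q)=True q=True
s_4={q,s}: (G(r) | (r U q))=True G(r)=False r=False (r U q)=True q=True
s_5={q,r,s}: (G(r) | (r U q))=True G(r)=True r=True (r U q)=True q=True
Evaluating at position 5: result = True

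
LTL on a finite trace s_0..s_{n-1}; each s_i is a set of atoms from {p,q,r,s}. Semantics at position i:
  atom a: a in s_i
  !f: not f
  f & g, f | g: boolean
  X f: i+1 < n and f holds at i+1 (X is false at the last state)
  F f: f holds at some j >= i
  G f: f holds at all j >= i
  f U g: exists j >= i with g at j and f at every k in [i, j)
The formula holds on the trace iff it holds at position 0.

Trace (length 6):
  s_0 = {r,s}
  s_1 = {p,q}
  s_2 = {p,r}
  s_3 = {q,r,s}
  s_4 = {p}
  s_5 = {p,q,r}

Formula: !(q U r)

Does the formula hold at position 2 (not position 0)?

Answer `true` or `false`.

s_0={r,s}: !(q U r)=False (q U r)=True q=False r=True
s_1={p,q}: !(q U r)=False (q U r)=True q=True r=False
s_2={p,r}: !(q U r)=False (q U r)=True q=False r=True
s_3={q,r,s}: !(q U r)=False (q U r)=True q=True r=True
s_4={p}: !(q U r)=True (q U r)=False q=False r=False
s_5={p,q,r}: !(q U r)=False (q U r)=True q=True r=True
Evaluating at position 2: result = False

Answer: false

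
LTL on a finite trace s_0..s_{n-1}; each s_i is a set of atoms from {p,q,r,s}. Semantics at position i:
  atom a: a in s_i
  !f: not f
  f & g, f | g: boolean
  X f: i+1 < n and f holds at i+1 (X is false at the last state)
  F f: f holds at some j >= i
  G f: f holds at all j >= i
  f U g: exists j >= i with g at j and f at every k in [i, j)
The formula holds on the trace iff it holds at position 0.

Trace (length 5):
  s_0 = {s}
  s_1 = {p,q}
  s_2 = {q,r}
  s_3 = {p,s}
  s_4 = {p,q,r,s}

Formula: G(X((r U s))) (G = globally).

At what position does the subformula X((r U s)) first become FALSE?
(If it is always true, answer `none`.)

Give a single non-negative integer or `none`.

s_0={s}: X((r U s))=False (r U s)=True r=False s=True
s_1={p,q}: X((r U s))=True (r U s)=False r=False s=False
s_2={q,r}: X((r U s))=True (r U s)=True r=True s=False
s_3={p,s}: X((r U s))=True (r U s)=True r=False s=True
s_4={p,q,r,s}: X((r U s))=False (r U s)=True r=True s=True
G(X((r U s))) holds globally = False
First violation at position 0.

Answer: 0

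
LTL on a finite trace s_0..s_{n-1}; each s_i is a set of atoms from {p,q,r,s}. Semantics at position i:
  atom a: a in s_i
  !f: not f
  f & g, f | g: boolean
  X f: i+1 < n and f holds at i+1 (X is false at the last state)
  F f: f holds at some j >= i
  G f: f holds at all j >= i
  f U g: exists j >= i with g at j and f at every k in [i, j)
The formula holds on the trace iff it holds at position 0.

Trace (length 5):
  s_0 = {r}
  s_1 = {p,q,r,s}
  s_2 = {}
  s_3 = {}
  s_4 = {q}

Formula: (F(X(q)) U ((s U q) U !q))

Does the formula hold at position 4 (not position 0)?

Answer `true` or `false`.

Answer: false

Derivation:
s_0={r}: (F(X(q)) U ((s U q) U !q))=True F(X(q))=True X(q)=True q=False ((s U q) U !q)=True (s U q)=False s=False !q=True
s_1={p,q,r,s}: (F(X(q)) U ((s U q) U !q))=True F(X(q))=True X(q)=False q=True ((s U q) U !q)=True (s U q)=True s=True !q=False
s_2={}: (F(X(q)) U ((s U q) U !q))=True F(X(q))=True X(q)=False q=False ((s U q) U !q)=True (s U q)=False s=False !q=True
s_3={}: (F(X(q)) U ((s U q) U !q))=True F(X(q))=True X(q)=True q=False ((s U q) U !q)=True (s U q)=False s=False !q=True
s_4={q}: (F(X(q)) U ((s U q) U !q))=False F(X(q))=False X(q)=False q=True ((s U q) U !q)=False (s U q)=True s=False !q=False
Evaluating at position 4: result = False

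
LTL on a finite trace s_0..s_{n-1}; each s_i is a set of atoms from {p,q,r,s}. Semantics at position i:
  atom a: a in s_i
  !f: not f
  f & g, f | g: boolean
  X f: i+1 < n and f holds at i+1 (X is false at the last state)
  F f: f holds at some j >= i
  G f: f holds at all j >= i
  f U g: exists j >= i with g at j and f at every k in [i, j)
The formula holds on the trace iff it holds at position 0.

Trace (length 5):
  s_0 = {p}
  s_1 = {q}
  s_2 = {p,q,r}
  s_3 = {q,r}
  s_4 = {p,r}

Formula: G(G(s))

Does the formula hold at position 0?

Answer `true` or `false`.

Answer: false

Derivation:
s_0={p}: G(G(s))=False G(s)=False s=False
s_1={q}: G(G(s))=False G(s)=False s=False
s_2={p,q,r}: G(G(s))=False G(s)=False s=False
s_3={q,r}: G(G(s))=False G(s)=False s=False
s_4={p,r}: G(G(s))=False G(s)=False s=False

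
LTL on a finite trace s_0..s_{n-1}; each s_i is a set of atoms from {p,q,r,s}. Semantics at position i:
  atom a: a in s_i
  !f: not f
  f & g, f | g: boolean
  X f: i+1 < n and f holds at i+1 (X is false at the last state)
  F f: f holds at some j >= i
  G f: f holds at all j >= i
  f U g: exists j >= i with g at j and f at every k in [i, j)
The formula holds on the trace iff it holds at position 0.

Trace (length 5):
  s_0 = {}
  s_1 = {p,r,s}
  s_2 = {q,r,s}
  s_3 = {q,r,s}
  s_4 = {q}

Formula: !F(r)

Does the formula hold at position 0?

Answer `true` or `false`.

s_0={}: !F(r)=False F(r)=True r=False
s_1={p,r,s}: !F(r)=False F(r)=True r=True
s_2={q,r,s}: !F(r)=False F(r)=True r=True
s_3={q,r,s}: !F(r)=False F(r)=True r=True
s_4={q}: !F(r)=True F(r)=False r=False

Answer: false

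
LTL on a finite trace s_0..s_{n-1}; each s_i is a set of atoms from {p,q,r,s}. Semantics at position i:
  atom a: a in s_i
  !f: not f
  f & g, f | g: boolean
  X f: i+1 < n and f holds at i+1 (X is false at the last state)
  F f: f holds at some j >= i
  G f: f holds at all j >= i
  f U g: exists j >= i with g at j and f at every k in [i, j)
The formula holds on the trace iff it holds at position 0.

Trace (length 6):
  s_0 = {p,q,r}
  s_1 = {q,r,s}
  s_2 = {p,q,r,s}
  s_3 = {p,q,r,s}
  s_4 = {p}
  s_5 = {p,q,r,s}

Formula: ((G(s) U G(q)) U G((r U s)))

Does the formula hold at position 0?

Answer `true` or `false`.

Answer: false

Derivation:
s_0={p,q,r}: ((G(s) U G(q)) U G((r U s)))=False (G(s) U G(q))=False G(s)=False s=False G(q)=False q=True G((r U s))=False (r U s)=True r=True
s_1={q,r,s}: ((G(s) U G(q)) U G((r U s)))=False (G(s) U G(q))=False G(s)=False s=True G(q)=False q=True G((r U s))=False (r U s)=True r=True
s_2={p,q,r,s}: ((G(s) U G(q)) U G((r U s)))=False (G(s) U G(q))=False G(s)=False s=True G(q)=False q=True G((r U s))=False (r U s)=True r=True
s_3={p,q,r,s}: ((G(s) U G(q)) U G((r U s)))=False (G(s) U G(q))=False G(s)=False s=True G(q)=False q=True G((r U s))=False (r U s)=True r=True
s_4={p}: ((G(s) U G(q)) U G((r U s)))=False (G(s) U G(q))=False G(s)=False s=False G(q)=False q=False G((r U s))=False (r U s)=False r=False
s_5={p,q,r,s}: ((G(s) U G(q)) U G((r U s)))=True (G(s) U G(q))=True G(s)=True s=True G(q)=True q=True G((r U s))=True (r U s)=True r=True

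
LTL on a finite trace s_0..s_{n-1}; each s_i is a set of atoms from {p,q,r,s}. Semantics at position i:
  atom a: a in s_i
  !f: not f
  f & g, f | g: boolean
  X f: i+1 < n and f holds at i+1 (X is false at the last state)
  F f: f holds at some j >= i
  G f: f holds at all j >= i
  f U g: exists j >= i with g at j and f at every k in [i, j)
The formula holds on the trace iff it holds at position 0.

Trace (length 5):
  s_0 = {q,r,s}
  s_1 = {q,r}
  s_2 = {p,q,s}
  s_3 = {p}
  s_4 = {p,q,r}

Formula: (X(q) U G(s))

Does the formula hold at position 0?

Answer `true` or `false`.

Answer: false

Derivation:
s_0={q,r,s}: (X(q) U G(s))=False X(q)=True q=True G(s)=False s=True
s_1={q,r}: (X(q) U G(s))=False X(q)=True q=True G(s)=False s=False
s_2={p,q,s}: (X(q) U G(s))=False X(q)=False q=True G(s)=False s=True
s_3={p}: (X(q) U G(s))=False X(q)=True q=False G(s)=False s=False
s_4={p,q,r}: (X(q) U G(s))=False X(q)=False q=True G(s)=False s=False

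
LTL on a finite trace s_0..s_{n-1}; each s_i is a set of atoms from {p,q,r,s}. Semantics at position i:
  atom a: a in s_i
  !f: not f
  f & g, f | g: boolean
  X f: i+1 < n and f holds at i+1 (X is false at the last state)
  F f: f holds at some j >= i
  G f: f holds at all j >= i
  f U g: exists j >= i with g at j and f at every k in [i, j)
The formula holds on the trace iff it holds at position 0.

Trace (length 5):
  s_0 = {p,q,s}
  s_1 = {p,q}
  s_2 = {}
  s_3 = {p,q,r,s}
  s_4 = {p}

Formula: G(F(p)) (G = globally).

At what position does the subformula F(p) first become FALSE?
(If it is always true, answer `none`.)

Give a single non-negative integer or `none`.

Answer: none

Derivation:
s_0={p,q,s}: F(p)=True p=True
s_1={p,q}: F(p)=True p=True
s_2={}: F(p)=True p=False
s_3={p,q,r,s}: F(p)=True p=True
s_4={p}: F(p)=True p=True
G(F(p)) holds globally = True
No violation — formula holds at every position.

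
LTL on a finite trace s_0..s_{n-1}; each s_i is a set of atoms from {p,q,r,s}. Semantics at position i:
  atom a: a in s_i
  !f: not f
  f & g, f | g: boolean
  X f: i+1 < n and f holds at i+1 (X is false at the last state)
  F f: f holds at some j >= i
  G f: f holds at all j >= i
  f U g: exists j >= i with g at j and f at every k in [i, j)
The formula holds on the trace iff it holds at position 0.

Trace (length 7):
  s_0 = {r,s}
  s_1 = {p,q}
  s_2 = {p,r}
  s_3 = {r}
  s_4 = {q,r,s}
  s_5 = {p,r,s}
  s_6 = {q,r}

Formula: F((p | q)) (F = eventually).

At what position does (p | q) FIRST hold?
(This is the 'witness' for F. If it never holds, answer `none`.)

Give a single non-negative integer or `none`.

Answer: 1

Derivation:
s_0={r,s}: (p | q)=False p=False q=False
s_1={p,q}: (p | q)=True p=True q=True
s_2={p,r}: (p | q)=True p=True q=False
s_3={r}: (p | q)=False p=False q=False
s_4={q,r,s}: (p | q)=True p=False q=True
s_5={p,r,s}: (p | q)=True p=True q=False
s_6={q,r}: (p | q)=True p=False q=True
F((p | q)) holds; first witness at position 1.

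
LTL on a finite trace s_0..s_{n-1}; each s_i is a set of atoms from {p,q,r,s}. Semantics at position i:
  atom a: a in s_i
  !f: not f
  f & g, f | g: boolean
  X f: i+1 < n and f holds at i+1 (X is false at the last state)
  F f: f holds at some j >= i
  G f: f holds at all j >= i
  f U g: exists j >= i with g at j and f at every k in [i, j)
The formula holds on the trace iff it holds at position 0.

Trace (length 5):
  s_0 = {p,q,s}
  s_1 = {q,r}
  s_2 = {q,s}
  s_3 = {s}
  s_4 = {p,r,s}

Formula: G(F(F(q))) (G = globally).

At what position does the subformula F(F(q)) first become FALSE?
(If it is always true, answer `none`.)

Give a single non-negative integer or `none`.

Answer: 3

Derivation:
s_0={p,q,s}: F(F(q))=True F(q)=True q=True
s_1={q,r}: F(F(q))=True F(q)=True q=True
s_2={q,s}: F(F(q))=True F(q)=True q=True
s_3={s}: F(F(q))=False F(q)=False q=False
s_4={p,r,s}: F(F(q))=False F(q)=False q=False
G(F(F(q))) holds globally = False
First violation at position 3.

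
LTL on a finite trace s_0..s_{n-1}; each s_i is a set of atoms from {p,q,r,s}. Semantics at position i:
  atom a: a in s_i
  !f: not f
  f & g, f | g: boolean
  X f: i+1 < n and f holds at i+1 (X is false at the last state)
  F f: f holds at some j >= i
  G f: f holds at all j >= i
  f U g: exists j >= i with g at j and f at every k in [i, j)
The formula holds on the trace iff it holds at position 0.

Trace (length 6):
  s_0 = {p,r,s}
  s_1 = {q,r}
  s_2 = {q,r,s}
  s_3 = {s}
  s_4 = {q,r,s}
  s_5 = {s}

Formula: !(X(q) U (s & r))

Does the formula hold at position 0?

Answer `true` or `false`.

Answer: false

Derivation:
s_0={p,r,s}: !(X(q) U (s & r))=False (X(q) U (s & r))=True X(q)=True q=False (s & r)=True s=True r=True
s_1={q,r}: !(X(q) U (s & r))=False (X(q) U (s & r))=True X(q)=True q=True (s & r)=False s=False r=True
s_2={q,r,s}: !(X(q) U (s & r))=False (X(q) U (s & r))=True X(q)=False q=True (s & r)=True s=True r=True
s_3={s}: !(X(q) U (s & r))=False (X(q) U (s & r))=True X(q)=True q=False (s & r)=False s=True r=False
s_4={q,r,s}: !(X(q) U (s & r))=False (X(q) U (s & r))=True X(q)=False q=True (s & r)=True s=True r=True
s_5={s}: !(X(q) U (s & r))=True (X(q) U (s & r))=False X(q)=False q=False (s & r)=False s=True r=False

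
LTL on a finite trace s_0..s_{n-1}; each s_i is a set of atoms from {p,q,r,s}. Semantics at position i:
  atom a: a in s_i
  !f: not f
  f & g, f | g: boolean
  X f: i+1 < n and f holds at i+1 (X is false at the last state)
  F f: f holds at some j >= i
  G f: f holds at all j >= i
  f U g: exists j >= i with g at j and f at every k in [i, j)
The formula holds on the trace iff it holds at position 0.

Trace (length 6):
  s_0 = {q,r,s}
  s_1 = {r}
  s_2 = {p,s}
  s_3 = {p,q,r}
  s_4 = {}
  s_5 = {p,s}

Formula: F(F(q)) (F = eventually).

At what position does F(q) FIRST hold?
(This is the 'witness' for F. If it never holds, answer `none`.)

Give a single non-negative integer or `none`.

Answer: 0

Derivation:
s_0={q,r,s}: F(q)=True q=True
s_1={r}: F(q)=True q=False
s_2={p,s}: F(q)=True q=False
s_3={p,q,r}: F(q)=True q=True
s_4={}: F(q)=False q=False
s_5={p,s}: F(q)=False q=False
F(F(q)) holds; first witness at position 0.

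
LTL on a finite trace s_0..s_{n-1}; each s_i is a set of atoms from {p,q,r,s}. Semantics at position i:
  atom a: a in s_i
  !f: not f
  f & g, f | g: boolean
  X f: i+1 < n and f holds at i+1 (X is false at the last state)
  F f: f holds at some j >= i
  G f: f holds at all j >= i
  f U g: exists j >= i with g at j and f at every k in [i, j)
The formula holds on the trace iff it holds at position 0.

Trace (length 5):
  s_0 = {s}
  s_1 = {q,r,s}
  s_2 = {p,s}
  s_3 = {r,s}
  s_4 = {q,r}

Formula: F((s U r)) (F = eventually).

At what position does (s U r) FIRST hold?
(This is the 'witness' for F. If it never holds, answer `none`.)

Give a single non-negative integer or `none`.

s_0={s}: (s U r)=True s=True r=False
s_1={q,r,s}: (s U r)=True s=True r=True
s_2={p,s}: (s U r)=True s=True r=False
s_3={r,s}: (s U r)=True s=True r=True
s_4={q,r}: (s U r)=True s=False r=True
F((s U r)) holds; first witness at position 0.

Answer: 0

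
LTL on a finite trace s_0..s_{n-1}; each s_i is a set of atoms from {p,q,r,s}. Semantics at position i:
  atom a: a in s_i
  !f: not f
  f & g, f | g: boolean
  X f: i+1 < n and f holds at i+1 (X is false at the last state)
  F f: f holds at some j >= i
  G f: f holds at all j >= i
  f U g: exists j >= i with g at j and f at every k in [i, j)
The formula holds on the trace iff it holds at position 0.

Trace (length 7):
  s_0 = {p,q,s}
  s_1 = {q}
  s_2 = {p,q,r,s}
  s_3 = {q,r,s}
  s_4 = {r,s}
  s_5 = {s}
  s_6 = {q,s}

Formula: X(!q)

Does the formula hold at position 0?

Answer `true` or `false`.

s_0={p,q,s}: X(!q)=False !q=False q=True
s_1={q}: X(!q)=False !q=False q=True
s_2={p,q,r,s}: X(!q)=False !q=False q=True
s_3={q,r,s}: X(!q)=True !q=False q=True
s_4={r,s}: X(!q)=True !q=True q=False
s_5={s}: X(!q)=False !q=True q=False
s_6={q,s}: X(!q)=False !q=False q=True

Answer: false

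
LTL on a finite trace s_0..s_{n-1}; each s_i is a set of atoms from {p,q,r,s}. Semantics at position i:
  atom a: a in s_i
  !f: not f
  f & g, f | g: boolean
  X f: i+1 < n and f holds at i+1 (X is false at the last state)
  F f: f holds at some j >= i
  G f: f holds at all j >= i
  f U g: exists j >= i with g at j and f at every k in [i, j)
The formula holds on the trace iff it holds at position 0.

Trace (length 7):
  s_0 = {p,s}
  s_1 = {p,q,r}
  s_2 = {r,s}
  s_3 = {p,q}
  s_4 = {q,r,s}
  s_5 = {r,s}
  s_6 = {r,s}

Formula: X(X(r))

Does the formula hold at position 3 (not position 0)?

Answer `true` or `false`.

Answer: true

Derivation:
s_0={p,s}: X(X(r))=True X(r)=True r=False
s_1={p,q,r}: X(X(r))=False X(r)=True r=True
s_2={r,s}: X(X(r))=True X(r)=False r=True
s_3={p,q}: X(X(r))=True X(r)=True r=False
s_4={q,r,s}: X(X(r))=True X(r)=True r=True
s_5={r,s}: X(X(r))=False X(r)=True r=True
s_6={r,s}: X(X(r))=False X(r)=False r=True
Evaluating at position 3: result = True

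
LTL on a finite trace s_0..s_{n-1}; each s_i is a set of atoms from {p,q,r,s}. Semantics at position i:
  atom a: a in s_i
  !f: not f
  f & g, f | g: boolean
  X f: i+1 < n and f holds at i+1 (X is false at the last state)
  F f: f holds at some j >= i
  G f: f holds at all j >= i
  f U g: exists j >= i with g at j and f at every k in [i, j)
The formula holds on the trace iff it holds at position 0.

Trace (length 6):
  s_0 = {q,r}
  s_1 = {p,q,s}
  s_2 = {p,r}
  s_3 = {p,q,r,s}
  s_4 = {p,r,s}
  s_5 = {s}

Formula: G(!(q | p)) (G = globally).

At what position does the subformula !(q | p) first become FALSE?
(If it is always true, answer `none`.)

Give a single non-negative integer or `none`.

Answer: 0

Derivation:
s_0={q,r}: !(q | p)=False (q | p)=True q=True p=False
s_1={p,q,s}: !(q | p)=False (q | p)=True q=True p=True
s_2={p,r}: !(q | p)=False (q | p)=True q=False p=True
s_3={p,q,r,s}: !(q | p)=False (q | p)=True q=True p=True
s_4={p,r,s}: !(q | p)=False (q | p)=True q=False p=True
s_5={s}: !(q | p)=True (q | p)=False q=False p=False
G(!(q | p)) holds globally = False
First violation at position 0.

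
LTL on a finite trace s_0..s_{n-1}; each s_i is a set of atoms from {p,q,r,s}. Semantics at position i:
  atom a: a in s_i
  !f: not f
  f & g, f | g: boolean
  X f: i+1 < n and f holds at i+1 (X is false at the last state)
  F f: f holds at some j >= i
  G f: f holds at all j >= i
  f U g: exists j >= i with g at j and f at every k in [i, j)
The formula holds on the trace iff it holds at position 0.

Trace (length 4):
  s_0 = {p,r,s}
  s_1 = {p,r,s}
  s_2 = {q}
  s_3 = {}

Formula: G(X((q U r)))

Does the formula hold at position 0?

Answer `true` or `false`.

Answer: false

Derivation:
s_0={p,r,s}: G(X((q U r)))=False X((q U r))=True (q U r)=True q=False r=True
s_1={p,r,s}: G(X((q U r)))=False X((q U r))=False (q U r)=True q=False r=True
s_2={q}: G(X((q U r)))=False X((q U r))=False (q U r)=False q=True r=False
s_3={}: G(X((q U r)))=False X((q U r))=False (q U r)=False q=False r=False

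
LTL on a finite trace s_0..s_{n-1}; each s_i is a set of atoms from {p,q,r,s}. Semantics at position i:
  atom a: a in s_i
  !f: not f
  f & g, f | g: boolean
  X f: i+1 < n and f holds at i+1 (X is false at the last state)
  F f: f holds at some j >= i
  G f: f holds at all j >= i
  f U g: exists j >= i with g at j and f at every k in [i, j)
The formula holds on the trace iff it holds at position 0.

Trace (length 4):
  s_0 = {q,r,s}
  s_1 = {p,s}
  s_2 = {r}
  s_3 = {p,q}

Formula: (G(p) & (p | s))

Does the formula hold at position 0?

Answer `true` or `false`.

Answer: false

Derivation:
s_0={q,r,s}: (G(p) & (p | s))=False G(p)=False p=False (p | s)=True s=True
s_1={p,s}: (G(p) & (p | s))=False G(p)=False p=True (p | s)=True s=True
s_2={r}: (G(p) & (p | s))=False G(p)=False p=False (p | s)=False s=False
s_3={p,q}: (G(p) & (p | s))=True G(p)=True p=True (p | s)=True s=False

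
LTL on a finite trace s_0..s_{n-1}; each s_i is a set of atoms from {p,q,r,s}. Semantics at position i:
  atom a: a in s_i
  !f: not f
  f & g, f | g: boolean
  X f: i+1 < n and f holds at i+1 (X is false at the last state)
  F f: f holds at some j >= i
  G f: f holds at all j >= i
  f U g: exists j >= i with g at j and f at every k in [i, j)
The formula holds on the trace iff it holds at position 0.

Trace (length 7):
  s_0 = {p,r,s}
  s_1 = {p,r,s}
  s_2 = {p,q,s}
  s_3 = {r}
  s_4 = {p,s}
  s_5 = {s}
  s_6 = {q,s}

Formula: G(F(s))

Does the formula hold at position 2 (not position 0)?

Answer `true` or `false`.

s_0={p,r,s}: G(F(s))=True F(s)=True s=True
s_1={p,r,s}: G(F(s))=True F(s)=True s=True
s_2={p,q,s}: G(F(s))=True F(s)=True s=True
s_3={r}: G(F(s))=True F(s)=True s=False
s_4={p,s}: G(F(s))=True F(s)=True s=True
s_5={s}: G(F(s))=True F(s)=True s=True
s_6={q,s}: G(F(s))=True F(s)=True s=True
Evaluating at position 2: result = True

Answer: true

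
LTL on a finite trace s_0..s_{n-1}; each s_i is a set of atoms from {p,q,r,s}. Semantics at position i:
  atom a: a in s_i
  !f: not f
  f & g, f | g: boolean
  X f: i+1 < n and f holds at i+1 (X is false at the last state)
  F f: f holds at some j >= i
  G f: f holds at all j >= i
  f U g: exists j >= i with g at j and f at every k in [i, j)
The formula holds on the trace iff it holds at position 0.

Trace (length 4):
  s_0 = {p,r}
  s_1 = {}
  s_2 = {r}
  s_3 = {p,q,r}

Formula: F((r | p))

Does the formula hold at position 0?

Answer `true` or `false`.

s_0={p,r}: F((r | p))=True (r | p)=True r=True p=True
s_1={}: F((r | p))=True (r | p)=False r=False p=False
s_2={r}: F((r | p))=True (r | p)=True r=True p=False
s_3={p,q,r}: F((r | p))=True (r | p)=True r=True p=True

Answer: true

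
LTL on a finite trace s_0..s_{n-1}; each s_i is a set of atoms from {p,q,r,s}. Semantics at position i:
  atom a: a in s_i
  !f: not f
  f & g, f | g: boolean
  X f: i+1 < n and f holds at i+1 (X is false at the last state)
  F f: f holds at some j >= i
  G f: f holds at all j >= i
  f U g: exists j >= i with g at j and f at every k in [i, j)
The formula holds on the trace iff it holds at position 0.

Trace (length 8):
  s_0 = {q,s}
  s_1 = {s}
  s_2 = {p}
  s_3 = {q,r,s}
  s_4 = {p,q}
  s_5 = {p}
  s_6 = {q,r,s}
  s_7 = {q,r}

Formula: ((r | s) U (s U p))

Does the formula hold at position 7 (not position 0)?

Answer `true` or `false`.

s_0={q,s}: ((r | s) U (s U p))=True (r | s)=True r=False s=True (s U p)=True p=False
s_1={s}: ((r | s) U (s U p))=True (r | s)=True r=False s=True (s U p)=True p=False
s_2={p}: ((r | s) U (s U p))=True (r | s)=False r=False s=False (s U p)=True p=True
s_3={q,r,s}: ((r | s) U (s U p))=True (r | s)=True r=True s=True (s U p)=True p=False
s_4={p,q}: ((r | s) U (s U p))=True (r | s)=False r=False s=False (s U p)=True p=True
s_5={p}: ((r | s) U (s U p))=True (r | s)=False r=False s=False (s U p)=True p=True
s_6={q,r,s}: ((r | s) U (s U p))=False (r | s)=True r=True s=True (s U p)=False p=False
s_7={q,r}: ((r | s) U (s U p))=False (r | s)=True r=True s=False (s U p)=False p=False
Evaluating at position 7: result = False

Answer: false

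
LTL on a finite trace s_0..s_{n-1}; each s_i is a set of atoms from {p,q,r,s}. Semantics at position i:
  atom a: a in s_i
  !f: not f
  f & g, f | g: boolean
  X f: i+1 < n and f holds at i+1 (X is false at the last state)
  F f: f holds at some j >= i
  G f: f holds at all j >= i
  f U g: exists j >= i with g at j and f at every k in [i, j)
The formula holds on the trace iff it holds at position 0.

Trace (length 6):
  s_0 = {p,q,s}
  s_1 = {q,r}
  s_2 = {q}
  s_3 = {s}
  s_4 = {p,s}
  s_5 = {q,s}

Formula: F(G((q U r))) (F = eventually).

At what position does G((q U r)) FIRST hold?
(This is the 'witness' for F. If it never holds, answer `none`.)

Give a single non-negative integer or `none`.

Answer: none

Derivation:
s_0={p,q,s}: G((q U r))=False (q U r)=True q=True r=False
s_1={q,r}: G((q U r))=False (q U r)=True q=True r=True
s_2={q}: G((q U r))=False (q U r)=False q=True r=False
s_3={s}: G((q U r))=False (q U r)=False q=False r=False
s_4={p,s}: G((q U r))=False (q U r)=False q=False r=False
s_5={q,s}: G((q U r))=False (q U r)=False q=True r=False
F(G((q U r))) does not hold (no witness exists).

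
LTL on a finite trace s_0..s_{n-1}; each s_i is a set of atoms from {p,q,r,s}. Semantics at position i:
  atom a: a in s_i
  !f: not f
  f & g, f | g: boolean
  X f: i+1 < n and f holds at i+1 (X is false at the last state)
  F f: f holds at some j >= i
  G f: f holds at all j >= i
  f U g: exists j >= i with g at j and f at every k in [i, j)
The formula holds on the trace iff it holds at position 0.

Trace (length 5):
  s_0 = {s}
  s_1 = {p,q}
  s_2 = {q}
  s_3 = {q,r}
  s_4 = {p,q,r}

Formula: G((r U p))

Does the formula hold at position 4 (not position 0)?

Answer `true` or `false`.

Answer: true

Derivation:
s_0={s}: G((r U p))=False (r U p)=False r=False p=False
s_1={p,q}: G((r U p))=False (r U p)=True r=False p=True
s_2={q}: G((r U p))=False (r U p)=False r=False p=False
s_3={q,r}: G((r U p))=True (r U p)=True r=True p=False
s_4={p,q,r}: G((r U p))=True (r U p)=True r=True p=True
Evaluating at position 4: result = True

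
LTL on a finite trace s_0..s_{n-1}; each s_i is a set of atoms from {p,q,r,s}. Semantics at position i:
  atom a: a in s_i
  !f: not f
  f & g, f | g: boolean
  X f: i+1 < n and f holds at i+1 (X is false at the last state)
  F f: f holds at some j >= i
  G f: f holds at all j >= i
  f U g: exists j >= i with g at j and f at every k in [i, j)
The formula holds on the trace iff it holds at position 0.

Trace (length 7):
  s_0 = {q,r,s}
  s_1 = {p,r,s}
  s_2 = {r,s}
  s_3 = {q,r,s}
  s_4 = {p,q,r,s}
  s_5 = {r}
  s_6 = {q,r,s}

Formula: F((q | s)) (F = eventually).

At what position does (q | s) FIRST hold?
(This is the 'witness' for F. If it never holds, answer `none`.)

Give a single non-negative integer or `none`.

s_0={q,r,s}: (q | s)=True q=True s=True
s_1={p,r,s}: (q | s)=True q=False s=True
s_2={r,s}: (q | s)=True q=False s=True
s_3={q,r,s}: (q | s)=True q=True s=True
s_4={p,q,r,s}: (q | s)=True q=True s=True
s_5={r}: (q | s)=False q=False s=False
s_6={q,r,s}: (q | s)=True q=True s=True
F((q | s)) holds; first witness at position 0.

Answer: 0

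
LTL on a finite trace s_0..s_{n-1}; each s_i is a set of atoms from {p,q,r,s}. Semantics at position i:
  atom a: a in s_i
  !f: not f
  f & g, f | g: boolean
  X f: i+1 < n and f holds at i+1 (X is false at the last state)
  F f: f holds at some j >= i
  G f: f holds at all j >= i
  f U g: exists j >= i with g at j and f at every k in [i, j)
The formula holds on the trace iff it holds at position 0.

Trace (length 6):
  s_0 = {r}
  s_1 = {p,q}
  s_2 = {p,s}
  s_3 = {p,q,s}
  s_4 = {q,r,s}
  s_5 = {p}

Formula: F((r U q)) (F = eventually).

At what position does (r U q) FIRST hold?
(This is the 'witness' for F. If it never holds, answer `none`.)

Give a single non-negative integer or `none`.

Answer: 0

Derivation:
s_0={r}: (r U q)=True r=True q=False
s_1={p,q}: (r U q)=True r=False q=True
s_2={p,s}: (r U q)=False r=False q=False
s_3={p,q,s}: (r U q)=True r=False q=True
s_4={q,r,s}: (r U q)=True r=True q=True
s_5={p}: (r U q)=False r=False q=False
F((r U q)) holds; first witness at position 0.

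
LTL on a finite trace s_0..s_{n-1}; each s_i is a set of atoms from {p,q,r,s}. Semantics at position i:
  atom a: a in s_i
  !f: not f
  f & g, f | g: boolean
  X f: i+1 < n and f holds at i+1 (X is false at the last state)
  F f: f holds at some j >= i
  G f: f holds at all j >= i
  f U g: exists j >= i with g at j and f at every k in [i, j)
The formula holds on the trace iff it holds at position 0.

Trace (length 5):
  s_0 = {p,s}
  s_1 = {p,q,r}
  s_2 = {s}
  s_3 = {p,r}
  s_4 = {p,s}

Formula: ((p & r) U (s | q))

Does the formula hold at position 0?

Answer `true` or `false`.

s_0={p,s}: ((p & r) U (s | q))=True (p & r)=False p=True r=False (s | q)=True s=True q=False
s_1={p,q,r}: ((p & r) U (s | q))=True (p & r)=True p=True r=True (s | q)=True s=False q=True
s_2={s}: ((p & r) U (s | q))=True (p & r)=False p=False r=False (s | q)=True s=True q=False
s_3={p,r}: ((p & r) U (s | q))=True (p & r)=True p=True r=True (s | q)=False s=False q=False
s_4={p,s}: ((p & r) U (s | q))=True (p & r)=False p=True r=False (s | q)=True s=True q=False

Answer: true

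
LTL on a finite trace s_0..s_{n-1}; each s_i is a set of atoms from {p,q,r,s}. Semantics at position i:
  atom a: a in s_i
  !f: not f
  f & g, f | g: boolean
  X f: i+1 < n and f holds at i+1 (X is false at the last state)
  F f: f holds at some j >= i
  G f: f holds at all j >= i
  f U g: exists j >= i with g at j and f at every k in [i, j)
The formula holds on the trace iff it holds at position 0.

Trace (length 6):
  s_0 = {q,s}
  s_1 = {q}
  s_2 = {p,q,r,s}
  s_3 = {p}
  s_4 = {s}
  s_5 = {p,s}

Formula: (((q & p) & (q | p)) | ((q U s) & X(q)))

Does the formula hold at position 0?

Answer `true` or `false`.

Answer: true

Derivation:
s_0={q,s}: (((q & p) & (q | p)) | ((q U s) & X(q)))=True ((q & p) & (q | p))=False (q & p)=False q=True p=False (q | p)=True ((q U s) & X(q))=True (q U s)=True s=True X(q)=True
s_1={q}: (((q & p) & (q | p)) | ((q U s) & X(q)))=True ((q & p) & (q | p))=False (q & p)=False q=True p=False (q | p)=True ((q U s) & X(q))=True (q U s)=True s=False X(q)=True
s_2={p,q,r,s}: (((q & p) & (q | p)) | ((q U s) & X(q)))=True ((q & p) & (q | p))=True (q & p)=True q=True p=True (q | p)=True ((q U s) & X(q))=False (q U s)=True s=True X(q)=False
s_3={p}: (((q & p) & (q | p)) | ((q U s) & X(q)))=False ((q & p) & (q | p))=False (q & p)=False q=False p=True (q | p)=True ((q U s) & X(q))=False (q U s)=False s=False X(q)=False
s_4={s}: (((q & p) & (q | p)) | ((q U s) & X(q)))=False ((q & p) & (q | p))=False (q & p)=False q=False p=False (q | p)=False ((q U s) & X(q))=False (q U s)=True s=True X(q)=False
s_5={p,s}: (((q & p) & (q | p)) | ((q U s) & X(q)))=False ((q & p) & (q | p))=False (q & p)=False q=False p=True (q | p)=True ((q U s) & X(q))=False (q U s)=True s=True X(q)=False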